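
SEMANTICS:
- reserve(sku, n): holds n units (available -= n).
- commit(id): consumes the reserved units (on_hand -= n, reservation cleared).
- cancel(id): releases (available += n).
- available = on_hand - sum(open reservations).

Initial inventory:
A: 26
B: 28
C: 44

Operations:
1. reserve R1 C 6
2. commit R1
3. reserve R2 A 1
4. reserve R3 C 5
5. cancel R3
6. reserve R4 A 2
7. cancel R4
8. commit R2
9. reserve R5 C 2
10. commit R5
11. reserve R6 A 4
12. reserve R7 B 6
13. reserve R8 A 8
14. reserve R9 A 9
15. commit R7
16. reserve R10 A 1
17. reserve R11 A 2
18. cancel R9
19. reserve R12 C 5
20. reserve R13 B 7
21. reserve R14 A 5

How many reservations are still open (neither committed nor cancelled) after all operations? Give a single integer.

Step 1: reserve R1 C 6 -> on_hand[A=26 B=28 C=44] avail[A=26 B=28 C=38] open={R1}
Step 2: commit R1 -> on_hand[A=26 B=28 C=38] avail[A=26 B=28 C=38] open={}
Step 3: reserve R2 A 1 -> on_hand[A=26 B=28 C=38] avail[A=25 B=28 C=38] open={R2}
Step 4: reserve R3 C 5 -> on_hand[A=26 B=28 C=38] avail[A=25 B=28 C=33] open={R2,R3}
Step 5: cancel R3 -> on_hand[A=26 B=28 C=38] avail[A=25 B=28 C=38] open={R2}
Step 6: reserve R4 A 2 -> on_hand[A=26 B=28 C=38] avail[A=23 B=28 C=38] open={R2,R4}
Step 7: cancel R4 -> on_hand[A=26 B=28 C=38] avail[A=25 B=28 C=38] open={R2}
Step 8: commit R2 -> on_hand[A=25 B=28 C=38] avail[A=25 B=28 C=38] open={}
Step 9: reserve R5 C 2 -> on_hand[A=25 B=28 C=38] avail[A=25 B=28 C=36] open={R5}
Step 10: commit R5 -> on_hand[A=25 B=28 C=36] avail[A=25 B=28 C=36] open={}
Step 11: reserve R6 A 4 -> on_hand[A=25 B=28 C=36] avail[A=21 B=28 C=36] open={R6}
Step 12: reserve R7 B 6 -> on_hand[A=25 B=28 C=36] avail[A=21 B=22 C=36] open={R6,R7}
Step 13: reserve R8 A 8 -> on_hand[A=25 B=28 C=36] avail[A=13 B=22 C=36] open={R6,R7,R8}
Step 14: reserve R9 A 9 -> on_hand[A=25 B=28 C=36] avail[A=4 B=22 C=36] open={R6,R7,R8,R9}
Step 15: commit R7 -> on_hand[A=25 B=22 C=36] avail[A=4 B=22 C=36] open={R6,R8,R9}
Step 16: reserve R10 A 1 -> on_hand[A=25 B=22 C=36] avail[A=3 B=22 C=36] open={R10,R6,R8,R9}
Step 17: reserve R11 A 2 -> on_hand[A=25 B=22 C=36] avail[A=1 B=22 C=36] open={R10,R11,R6,R8,R9}
Step 18: cancel R9 -> on_hand[A=25 B=22 C=36] avail[A=10 B=22 C=36] open={R10,R11,R6,R8}
Step 19: reserve R12 C 5 -> on_hand[A=25 B=22 C=36] avail[A=10 B=22 C=31] open={R10,R11,R12,R6,R8}
Step 20: reserve R13 B 7 -> on_hand[A=25 B=22 C=36] avail[A=10 B=15 C=31] open={R10,R11,R12,R13,R6,R8}
Step 21: reserve R14 A 5 -> on_hand[A=25 B=22 C=36] avail[A=5 B=15 C=31] open={R10,R11,R12,R13,R14,R6,R8}
Open reservations: ['R10', 'R11', 'R12', 'R13', 'R14', 'R6', 'R8'] -> 7

Answer: 7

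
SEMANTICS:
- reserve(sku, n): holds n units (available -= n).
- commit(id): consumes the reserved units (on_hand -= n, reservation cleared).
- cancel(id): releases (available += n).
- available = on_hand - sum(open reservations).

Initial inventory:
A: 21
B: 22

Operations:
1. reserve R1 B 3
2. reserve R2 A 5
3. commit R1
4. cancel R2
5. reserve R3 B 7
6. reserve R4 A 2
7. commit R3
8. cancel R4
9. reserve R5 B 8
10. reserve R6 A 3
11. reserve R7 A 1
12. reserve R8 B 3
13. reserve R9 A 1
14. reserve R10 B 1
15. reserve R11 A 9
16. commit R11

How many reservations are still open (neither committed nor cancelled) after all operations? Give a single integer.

Answer: 6

Derivation:
Step 1: reserve R1 B 3 -> on_hand[A=21 B=22] avail[A=21 B=19] open={R1}
Step 2: reserve R2 A 5 -> on_hand[A=21 B=22] avail[A=16 B=19] open={R1,R2}
Step 3: commit R1 -> on_hand[A=21 B=19] avail[A=16 B=19] open={R2}
Step 4: cancel R2 -> on_hand[A=21 B=19] avail[A=21 B=19] open={}
Step 5: reserve R3 B 7 -> on_hand[A=21 B=19] avail[A=21 B=12] open={R3}
Step 6: reserve R4 A 2 -> on_hand[A=21 B=19] avail[A=19 B=12] open={R3,R4}
Step 7: commit R3 -> on_hand[A=21 B=12] avail[A=19 B=12] open={R4}
Step 8: cancel R4 -> on_hand[A=21 B=12] avail[A=21 B=12] open={}
Step 9: reserve R5 B 8 -> on_hand[A=21 B=12] avail[A=21 B=4] open={R5}
Step 10: reserve R6 A 3 -> on_hand[A=21 B=12] avail[A=18 B=4] open={R5,R6}
Step 11: reserve R7 A 1 -> on_hand[A=21 B=12] avail[A=17 B=4] open={R5,R6,R7}
Step 12: reserve R8 B 3 -> on_hand[A=21 B=12] avail[A=17 B=1] open={R5,R6,R7,R8}
Step 13: reserve R9 A 1 -> on_hand[A=21 B=12] avail[A=16 B=1] open={R5,R6,R7,R8,R9}
Step 14: reserve R10 B 1 -> on_hand[A=21 B=12] avail[A=16 B=0] open={R10,R5,R6,R7,R8,R9}
Step 15: reserve R11 A 9 -> on_hand[A=21 B=12] avail[A=7 B=0] open={R10,R11,R5,R6,R7,R8,R9}
Step 16: commit R11 -> on_hand[A=12 B=12] avail[A=7 B=0] open={R10,R5,R6,R7,R8,R9}
Open reservations: ['R10', 'R5', 'R6', 'R7', 'R8', 'R9'] -> 6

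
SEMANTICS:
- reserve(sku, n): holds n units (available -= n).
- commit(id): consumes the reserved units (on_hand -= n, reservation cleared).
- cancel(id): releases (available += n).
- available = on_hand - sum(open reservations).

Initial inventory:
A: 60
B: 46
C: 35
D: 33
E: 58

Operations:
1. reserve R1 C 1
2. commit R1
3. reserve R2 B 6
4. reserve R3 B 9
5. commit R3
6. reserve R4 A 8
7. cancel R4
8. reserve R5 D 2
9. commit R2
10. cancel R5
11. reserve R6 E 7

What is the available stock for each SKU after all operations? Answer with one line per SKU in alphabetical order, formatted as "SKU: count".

Step 1: reserve R1 C 1 -> on_hand[A=60 B=46 C=35 D=33 E=58] avail[A=60 B=46 C=34 D=33 E=58] open={R1}
Step 2: commit R1 -> on_hand[A=60 B=46 C=34 D=33 E=58] avail[A=60 B=46 C=34 D=33 E=58] open={}
Step 3: reserve R2 B 6 -> on_hand[A=60 B=46 C=34 D=33 E=58] avail[A=60 B=40 C=34 D=33 E=58] open={R2}
Step 4: reserve R3 B 9 -> on_hand[A=60 B=46 C=34 D=33 E=58] avail[A=60 B=31 C=34 D=33 E=58] open={R2,R3}
Step 5: commit R3 -> on_hand[A=60 B=37 C=34 D=33 E=58] avail[A=60 B=31 C=34 D=33 E=58] open={R2}
Step 6: reserve R4 A 8 -> on_hand[A=60 B=37 C=34 D=33 E=58] avail[A=52 B=31 C=34 D=33 E=58] open={R2,R4}
Step 7: cancel R4 -> on_hand[A=60 B=37 C=34 D=33 E=58] avail[A=60 B=31 C=34 D=33 E=58] open={R2}
Step 8: reserve R5 D 2 -> on_hand[A=60 B=37 C=34 D=33 E=58] avail[A=60 B=31 C=34 D=31 E=58] open={R2,R5}
Step 9: commit R2 -> on_hand[A=60 B=31 C=34 D=33 E=58] avail[A=60 B=31 C=34 D=31 E=58] open={R5}
Step 10: cancel R5 -> on_hand[A=60 B=31 C=34 D=33 E=58] avail[A=60 B=31 C=34 D=33 E=58] open={}
Step 11: reserve R6 E 7 -> on_hand[A=60 B=31 C=34 D=33 E=58] avail[A=60 B=31 C=34 D=33 E=51] open={R6}

Answer: A: 60
B: 31
C: 34
D: 33
E: 51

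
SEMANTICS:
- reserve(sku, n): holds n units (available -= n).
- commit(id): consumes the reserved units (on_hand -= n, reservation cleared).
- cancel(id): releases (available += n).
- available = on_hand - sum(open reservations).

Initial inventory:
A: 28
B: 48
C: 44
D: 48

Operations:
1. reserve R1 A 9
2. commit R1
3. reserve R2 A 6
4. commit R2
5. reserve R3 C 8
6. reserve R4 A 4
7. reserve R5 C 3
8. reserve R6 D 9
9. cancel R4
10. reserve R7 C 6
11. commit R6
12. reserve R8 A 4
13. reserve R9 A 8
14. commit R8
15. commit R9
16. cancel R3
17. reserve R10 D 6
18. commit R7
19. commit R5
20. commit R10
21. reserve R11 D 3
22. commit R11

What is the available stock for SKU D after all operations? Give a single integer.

Step 1: reserve R1 A 9 -> on_hand[A=28 B=48 C=44 D=48] avail[A=19 B=48 C=44 D=48] open={R1}
Step 2: commit R1 -> on_hand[A=19 B=48 C=44 D=48] avail[A=19 B=48 C=44 D=48] open={}
Step 3: reserve R2 A 6 -> on_hand[A=19 B=48 C=44 D=48] avail[A=13 B=48 C=44 D=48] open={R2}
Step 4: commit R2 -> on_hand[A=13 B=48 C=44 D=48] avail[A=13 B=48 C=44 D=48] open={}
Step 5: reserve R3 C 8 -> on_hand[A=13 B=48 C=44 D=48] avail[A=13 B=48 C=36 D=48] open={R3}
Step 6: reserve R4 A 4 -> on_hand[A=13 B=48 C=44 D=48] avail[A=9 B=48 C=36 D=48] open={R3,R4}
Step 7: reserve R5 C 3 -> on_hand[A=13 B=48 C=44 D=48] avail[A=9 B=48 C=33 D=48] open={R3,R4,R5}
Step 8: reserve R6 D 9 -> on_hand[A=13 B=48 C=44 D=48] avail[A=9 B=48 C=33 D=39] open={R3,R4,R5,R6}
Step 9: cancel R4 -> on_hand[A=13 B=48 C=44 D=48] avail[A=13 B=48 C=33 D=39] open={R3,R5,R6}
Step 10: reserve R7 C 6 -> on_hand[A=13 B=48 C=44 D=48] avail[A=13 B=48 C=27 D=39] open={R3,R5,R6,R7}
Step 11: commit R6 -> on_hand[A=13 B=48 C=44 D=39] avail[A=13 B=48 C=27 D=39] open={R3,R5,R7}
Step 12: reserve R8 A 4 -> on_hand[A=13 B=48 C=44 D=39] avail[A=9 B=48 C=27 D=39] open={R3,R5,R7,R8}
Step 13: reserve R9 A 8 -> on_hand[A=13 B=48 C=44 D=39] avail[A=1 B=48 C=27 D=39] open={R3,R5,R7,R8,R9}
Step 14: commit R8 -> on_hand[A=9 B=48 C=44 D=39] avail[A=1 B=48 C=27 D=39] open={R3,R5,R7,R9}
Step 15: commit R9 -> on_hand[A=1 B=48 C=44 D=39] avail[A=1 B=48 C=27 D=39] open={R3,R5,R7}
Step 16: cancel R3 -> on_hand[A=1 B=48 C=44 D=39] avail[A=1 B=48 C=35 D=39] open={R5,R7}
Step 17: reserve R10 D 6 -> on_hand[A=1 B=48 C=44 D=39] avail[A=1 B=48 C=35 D=33] open={R10,R5,R7}
Step 18: commit R7 -> on_hand[A=1 B=48 C=38 D=39] avail[A=1 B=48 C=35 D=33] open={R10,R5}
Step 19: commit R5 -> on_hand[A=1 B=48 C=35 D=39] avail[A=1 B=48 C=35 D=33] open={R10}
Step 20: commit R10 -> on_hand[A=1 B=48 C=35 D=33] avail[A=1 B=48 C=35 D=33] open={}
Step 21: reserve R11 D 3 -> on_hand[A=1 B=48 C=35 D=33] avail[A=1 B=48 C=35 D=30] open={R11}
Step 22: commit R11 -> on_hand[A=1 B=48 C=35 D=30] avail[A=1 B=48 C=35 D=30] open={}
Final available[D] = 30

Answer: 30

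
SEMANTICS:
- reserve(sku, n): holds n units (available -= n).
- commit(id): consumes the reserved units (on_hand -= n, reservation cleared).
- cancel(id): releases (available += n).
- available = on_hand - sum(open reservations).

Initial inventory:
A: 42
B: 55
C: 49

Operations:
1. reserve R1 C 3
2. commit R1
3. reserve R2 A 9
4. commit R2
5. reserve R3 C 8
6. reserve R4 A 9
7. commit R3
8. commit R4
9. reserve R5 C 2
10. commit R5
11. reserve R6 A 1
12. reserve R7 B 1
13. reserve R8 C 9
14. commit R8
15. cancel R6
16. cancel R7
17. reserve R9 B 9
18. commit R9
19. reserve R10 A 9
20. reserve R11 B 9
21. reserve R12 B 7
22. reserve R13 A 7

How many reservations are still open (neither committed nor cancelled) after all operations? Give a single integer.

Answer: 4

Derivation:
Step 1: reserve R1 C 3 -> on_hand[A=42 B=55 C=49] avail[A=42 B=55 C=46] open={R1}
Step 2: commit R1 -> on_hand[A=42 B=55 C=46] avail[A=42 B=55 C=46] open={}
Step 3: reserve R2 A 9 -> on_hand[A=42 B=55 C=46] avail[A=33 B=55 C=46] open={R2}
Step 4: commit R2 -> on_hand[A=33 B=55 C=46] avail[A=33 B=55 C=46] open={}
Step 5: reserve R3 C 8 -> on_hand[A=33 B=55 C=46] avail[A=33 B=55 C=38] open={R3}
Step 6: reserve R4 A 9 -> on_hand[A=33 B=55 C=46] avail[A=24 B=55 C=38] open={R3,R4}
Step 7: commit R3 -> on_hand[A=33 B=55 C=38] avail[A=24 B=55 C=38] open={R4}
Step 8: commit R4 -> on_hand[A=24 B=55 C=38] avail[A=24 B=55 C=38] open={}
Step 9: reserve R5 C 2 -> on_hand[A=24 B=55 C=38] avail[A=24 B=55 C=36] open={R5}
Step 10: commit R5 -> on_hand[A=24 B=55 C=36] avail[A=24 B=55 C=36] open={}
Step 11: reserve R6 A 1 -> on_hand[A=24 B=55 C=36] avail[A=23 B=55 C=36] open={R6}
Step 12: reserve R7 B 1 -> on_hand[A=24 B=55 C=36] avail[A=23 B=54 C=36] open={R6,R7}
Step 13: reserve R8 C 9 -> on_hand[A=24 B=55 C=36] avail[A=23 B=54 C=27] open={R6,R7,R8}
Step 14: commit R8 -> on_hand[A=24 B=55 C=27] avail[A=23 B=54 C=27] open={R6,R7}
Step 15: cancel R6 -> on_hand[A=24 B=55 C=27] avail[A=24 B=54 C=27] open={R7}
Step 16: cancel R7 -> on_hand[A=24 B=55 C=27] avail[A=24 B=55 C=27] open={}
Step 17: reserve R9 B 9 -> on_hand[A=24 B=55 C=27] avail[A=24 B=46 C=27] open={R9}
Step 18: commit R9 -> on_hand[A=24 B=46 C=27] avail[A=24 B=46 C=27] open={}
Step 19: reserve R10 A 9 -> on_hand[A=24 B=46 C=27] avail[A=15 B=46 C=27] open={R10}
Step 20: reserve R11 B 9 -> on_hand[A=24 B=46 C=27] avail[A=15 B=37 C=27] open={R10,R11}
Step 21: reserve R12 B 7 -> on_hand[A=24 B=46 C=27] avail[A=15 B=30 C=27] open={R10,R11,R12}
Step 22: reserve R13 A 7 -> on_hand[A=24 B=46 C=27] avail[A=8 B=30 C=27] open={R10,R11,R12,R13}
Open reservations: ['R10', 'R11', 'R12', 'R13'] -> 4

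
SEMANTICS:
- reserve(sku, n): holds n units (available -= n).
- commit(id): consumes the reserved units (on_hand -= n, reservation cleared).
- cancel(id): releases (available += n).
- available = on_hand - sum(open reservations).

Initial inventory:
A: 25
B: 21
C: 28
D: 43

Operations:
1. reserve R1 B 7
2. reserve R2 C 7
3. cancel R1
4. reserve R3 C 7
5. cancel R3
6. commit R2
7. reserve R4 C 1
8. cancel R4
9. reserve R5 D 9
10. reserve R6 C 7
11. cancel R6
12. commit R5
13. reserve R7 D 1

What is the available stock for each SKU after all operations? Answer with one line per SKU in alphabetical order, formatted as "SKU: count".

Answer: A: 25
B: 21
C: 21
D: 33

Derivation:
Step 1: reserve R1 B 7 -> on_hand[A=25 B=21 C=28 D=43] avail[A=25 B=14 C=28 D=43] open={R1}
Step 2: reserve R2 C 7 -> on_hand[A=25 B=21 C=28 D=43] avail[A=25 B=14 C=21 D=43] open={R1,R2}
Step 3: cancel R1 -> on_hand[A=25 B=21 C=28 D=43] avail[A=25 B=21 C=21 D=43] open={R2}
Step 4: reserve R3 C 7 -> on_hand[A=25 B=21 C=28 D=43] avail[A=25 B=21 C=14 D=43] open={R2,R3}
Step 5: cancel R3 -> on_hand[A=25 B=21 C=28 D=43] avail[A=25 B=21 C=21 D=43] open={R2}
Step 6: commit R2 -> on_hand[A=25 B=21 C=21 D=43] avail[A=25 B=21 C=21 D=43] open={}
Step 7: reserve R4 C 1 -> on_hand[A=25 B=21 C=21 D=43] avail[A=25 B=21 C=20 D=43] open={R4}
Step 8: cancel R4 -> on_hand[A=25 B=21 C=21 D=43] avail[A=25 B=21 C=21 D=43] open={}
Step 9: reserve R5 D 9 -> on_hand[A=25 B=21 C=21 D=43] avail[A=25 B=21 C=21 D=34] open={R5}
Step 10: reserve R6 C 7 -> on_hand[A=25 B=21 C=21 D=43] avail[A=25 B=21 C=14 D=34] open={R5,R6}
Step 11: cancel R6 -> on_hand[A=25 B=21 C=21 D=43] avail[A=25 B=21 C=21 D=34] open={R5}
Step 12: commit R5 -> on_hand[A=25 B=21 C=21 D=34] avail[A=25 B=21 C=21 D=34] open={}
Step 13: reserve R7 D 1 -> on_hand[A=25 B=21 C=21 D=34] avail[A=25 B=21 C=21 D=33] open={R7}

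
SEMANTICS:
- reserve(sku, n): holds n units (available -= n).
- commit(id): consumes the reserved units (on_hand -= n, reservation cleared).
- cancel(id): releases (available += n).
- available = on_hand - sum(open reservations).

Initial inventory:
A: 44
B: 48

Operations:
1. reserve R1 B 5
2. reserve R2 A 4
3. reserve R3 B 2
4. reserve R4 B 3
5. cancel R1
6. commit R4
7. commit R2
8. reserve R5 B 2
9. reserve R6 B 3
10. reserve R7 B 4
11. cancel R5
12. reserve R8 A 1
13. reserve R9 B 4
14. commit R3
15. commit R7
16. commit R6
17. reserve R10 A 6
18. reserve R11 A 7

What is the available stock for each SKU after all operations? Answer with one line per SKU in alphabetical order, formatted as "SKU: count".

Answer: A: 26
B: 32

Derivation:
Step 1: reserve R1 B 5 -> on_hand[A=44 B=48] avail[A=44 B=43] open={R1}
Step 2: reserve R2 A 4 -> on_hand[A=44 B=48] avail[A=40 B=43] open={R1,R2}
Step 3: reserve R3 B 2 -> on_hand[A=44 B=48] avail[A=40 B=41] open={R1,R2,R3}
Step 4: reserve R4 B 3 -> on_hand[A=44 B=48] avail[A=40 B=38] open={R1,R2,R3,R4}
Step 5: cancel R1 -> on_hand[A=44 B=48] avail[A=40 B=43] open={R2,R3,R4}
Step 6: commit R4 -> on_hand[A=44 B=45] avail[A=40 B=43] open={R2,R3}
Step 7: commit R2 -> on_hand[A=40 B=45] avail[A=40 B=43] open={R3}
Step 8: reserve R5 B 2 -> on_hand[A=40 B=45] avail[A=40 B=41] open={R3,R5}
Step 9: reserve R6 B 3 -> on_hand[A=40 B=45] avail[A=40 B=38] open={R3,R5,R6}
Step 10: reserve R7 B 4 -> on_hand[A=40 B=45] avail[A=40 B=34] open={R3,R5,R6,R7}
Step 11: cancel R5 -> on_hand[A=40 B=45] avail[A=40 B=36] open={R3,R6,R7}
Step 12: reserve R8 A 1 -> on_hand[A=40 B=45] avail[A=39 B=36] open={R3,R6,R7,R8}
Step 13: reserve R9 B 4 -> on_hand[A=40 B=45] avail[A=39 B=32] open={R3,R6,R7,R8,R9}
Step 14: commit R3 -> on_hand[A=40 B=43] avail[A=39 B=32] open={R6,R7,R8,R9}
Step 15: commit R7 -> on_hand[A=40 B=39] avail[A=39 B=32] open={R6,R8,R9}
Step 16: commit R6 -> on_hand[A=40 B=36] avail[A=39 B=32] open={R8,R9}
Step 17: reserve R10 A 6 -> on_hand[A=40 B=36] avail[A=33 B=32] open={R10,R8,R9}
Step 18: reserve R11 A 7 -> on_hand[A=40 B=36] avail[A=26 B=32] open={R10,R11,R8,R9}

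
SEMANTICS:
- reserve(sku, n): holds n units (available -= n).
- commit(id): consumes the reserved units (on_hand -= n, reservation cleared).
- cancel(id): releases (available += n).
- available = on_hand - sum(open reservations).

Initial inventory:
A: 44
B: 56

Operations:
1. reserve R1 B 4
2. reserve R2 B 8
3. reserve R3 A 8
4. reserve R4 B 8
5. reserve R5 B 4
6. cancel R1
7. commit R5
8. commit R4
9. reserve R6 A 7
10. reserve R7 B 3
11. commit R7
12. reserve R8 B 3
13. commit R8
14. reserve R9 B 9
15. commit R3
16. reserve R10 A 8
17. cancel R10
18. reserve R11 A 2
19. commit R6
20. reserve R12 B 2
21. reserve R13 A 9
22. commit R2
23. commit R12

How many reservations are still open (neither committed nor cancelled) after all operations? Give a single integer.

Step 1: reserve R1 B 4 -> on_hand[A=44 B=56] avail[A=44 B=52] open={R1}
Step 2: reserve R2 B 8 -> on_hand[A=44 B=56] avail[A=44 B=44] open={R1,R2}
Step 3: reserve R3 A 8 -> on_hand[A=44 B=56] avail[A=36 B=44] open={R1,R2,R3}
Step 4: reserve R4 B 8 -> on_hand[A=44 B=56] avail[A=36 B=36] open={R1,R2,R3,R4}
Step 5: reserve R5 B 4 -> on_hand[A=44 B=56] avail[A=36 B=32] open={R1,R2,R3,R4,R5}
Step 6: cancel R1 -> on_hand[A=44 B=56] avail[A=36 B=36] open={R2,R3,R4,R5}
Step 7: commit R5 -> on_hand[A=44 B=52] avail[A=36 B=36] open={R2,R3,R4}
Step 8: commit R4 -> on_hand[A=44 B=44] avail[A=36 B=36] open={R2,R3}
Step 9: reserve R6 A 7 -> on_hand[A=44 B=44] avail[A=29 B=36] open={R2,R3,R6}
Step 10: reserve R7 B 3 -> on_hand[A=44 B=44] avail[A=29 B=33] open={R2,R3,R6,R7}
Step 11: commit R7 -> on_hand[A=44 B=41] avail[A=29 B=33] open={R2,R3,R6}
Step 12: reserve R8 B 3 -> on_hand[A=44 B=41] avail[A=29 B=30] open={R2,R3,R6,R8}
Step 13: commit R8 -> on_hand[A=44 B=38] avail[A=29 B=30] open={R2,R3,R6}
Step 14: reserve R9 B 9 -> on_hand[A=44 B=38] avail[A=29 B=21] open={R2,R3,R6,R9}
Step 15: commit R3 -> on_hand[A=36 B=38] avail[A=29 B=21] open={R2,R6,R9}
Step 16: reserve R10 A 8 -> on_hand[A=36 B=38] avail[A=21 B=21] open={R10,R2,R6,R9}
Step 17: cancel R10 -> on_hand[A=36 B=38] avail[A=29 B=21] open={R2,R6,R9}
Step 18: reserve R11 A 2 -> on_hand[A=36 B=38] avail[A=27 B=21] open={R11,R2,R6,R9}
Step 19: commit R6 -> on_hand[A=29 B=38] avail[A=27 B=21] open={R11,R2,R9}
Step 20: reserve R12 B 2 -> on_hand[A=29 B=38] avail[A=27 B=19] open={R11,R12,R2,R9}
Step 21: reserve R13 A 9 -> on_hand[A=29 B=38] avail[A=18 B=19] open={R11,R12,R13,R2,R9}
Step 22: commit R2 -> on_hand[A=29 B=30] avail[A=18 B=19] open={R11,R12,R13,R9}
Step 23: commit R12 -> on_hand[A=29 B=28] avail[A=18 B=19] open={R11,R13,R9}
Open reservations: ['R11', 'R13', 'R9'] -> 3

Answer: 3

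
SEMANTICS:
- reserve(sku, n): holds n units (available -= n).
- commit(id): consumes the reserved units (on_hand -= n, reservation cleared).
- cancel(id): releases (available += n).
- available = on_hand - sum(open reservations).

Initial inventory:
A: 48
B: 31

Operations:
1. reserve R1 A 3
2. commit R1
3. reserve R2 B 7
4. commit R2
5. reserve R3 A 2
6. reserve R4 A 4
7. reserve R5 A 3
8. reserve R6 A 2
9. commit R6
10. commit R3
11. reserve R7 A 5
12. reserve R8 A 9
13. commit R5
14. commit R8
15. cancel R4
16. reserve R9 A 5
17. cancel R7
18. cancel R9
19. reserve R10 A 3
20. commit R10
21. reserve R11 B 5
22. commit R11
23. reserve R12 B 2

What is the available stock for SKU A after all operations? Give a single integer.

Step 1: reserve R1 A 3 -> on_hand[A=48 B=31] avail[A=45 B=31] open={R1}
Step 2: commit R1 -> on_hand[A=45 B=31] avail[A=45 B=31] open={}
Step 3: reserve R2 B 7 -> on_hand[A=45 B=31] avail[A=45 B=24] open={R2}
Step 4: commit R2 -> on_hand[A=45 B=24] avail[A=45 B=24] open={}
Step 5: reserve R3 A 2 -> on_hand[A=45 B=24] avail[A=43 B=24] open={R3}
Step 6: reserve R4 A 4 -> on_hand[A=45 B=24] avail[A=39 B=24] open={R3,R4}
Step 7: reserve R5 A 3 -> on_hand[A=45 B=24] avail[A=36 B=24] open={R3,R4,R5}
Step 8: reserve R6 A 2 -> on_hand[A=45 B=24] avail[A=34 B=24] open={R3,R4,R5,R6}
Step 9: commit R6 -> on_hand[A=43 B=24] avail[A=34 B=24] open={R3,R4,R5}
Step 10: commit R3 -> on_hand[A=41 B=24] avail[A=34 B=24] open={R4,R5}
Step 11: reserve R7 A 5 -> on_hand[A=41 B=24] avail[A=29 B=24] open={R4,R5,R7}
Step 12: reserve R8 A 9 -> on_hand[A=41 B=24] avail[A=20 B=24] open={R4,R5,R7,R8}
Step 13: commit R5 -> on_hand[A=38 B=24] avail[A=20 B=24] open={R4,R7,R8}
Step 14: commit R8 -> on_hand[A=29 B=24] avail[A=20 B=24] open={R4,R7}
Step 15: cancel R4 -> on_hand[A=29 B=24] avail[A=24 B=24] open={R7}
Step 16: reserve R9 A 5 -> on_hand[A=29 B=24] avail[A=19 B=24] open={R7,R9}
Step 17: cancel R7 -> on_hand[A=29 B=24] avail[A=24 B=24] open={R9}
Step 18: cancel R9 -> on_hand[A=29 B=24] avail[A=29 B=24] open={}
Step 19: reserve R10 A 3 -> on_hand[A=29 B=24] avail[A=26 B=24] open={R10}
Step 20: commit R10 -> on_hand[A=26 B=24] avail[A=26 B=24] open={}
Step 21: reserve R11 B 5 -> on_hand[A=26 B=24] avail[A=26 B=19] open={R11}
Step 22: commit R11 -> on_hand[A=26 B=19] avail[A=26 B=19] open={}
Step 23: reserve R12 B 2 -> on_hand[A=26 B=19] avail[A=26 B=17] open={R12}
Final available[A] = 26

Answer: 26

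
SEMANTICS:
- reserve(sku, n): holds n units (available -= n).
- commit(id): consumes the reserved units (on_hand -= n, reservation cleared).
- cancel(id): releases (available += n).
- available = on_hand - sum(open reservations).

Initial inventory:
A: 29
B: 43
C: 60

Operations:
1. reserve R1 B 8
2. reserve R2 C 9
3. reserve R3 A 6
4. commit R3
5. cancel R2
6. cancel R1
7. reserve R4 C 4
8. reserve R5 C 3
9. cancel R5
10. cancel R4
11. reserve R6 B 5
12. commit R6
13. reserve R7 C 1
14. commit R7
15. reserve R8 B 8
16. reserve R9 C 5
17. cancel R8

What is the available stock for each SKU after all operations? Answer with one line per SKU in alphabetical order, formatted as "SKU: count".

Answer: A: 23
B: 38
C: 54

Derivation:
Step 1: reserve R1 B 8 -> on_hand[A=29 B=43 C=60] avail[A=29 B=35 C=60] open={R1}
Step 2: reserve R2 C 9 -> on_hand[A=29 B=43 C=60] avail[A=29 B=35 C=51] open={R1,R2}
Step 3: reserve R3 A 6 -> on_hand[A=29 B=43 C=60] avail[A=23 B=35 C=51] open={R1,R2,R3}
Step 4: commit R3 -> on_hand[A=23 B=43 C=60] avail[A=23 B=35 C=51] open={R1,R2}
Step 5: cancel R2 -> on_hand[A=23 B=43 C=60] avail[A=23 B=35 C=60] open={R1}
Step 6: cancel R1 -> on_hand[A=23 B=43 C=60] avail[A=23 B=43 C=60] open={}
Step 7: reserve R4 C 4 -> on_hand[A=23 B=43 C=60] avail[A=23 B=43 C=56] open={R4}
Step 8: reserve R5 C 3 -> on_hand[A=23 B=43 C=60] avail[A=23 B=43 C=53] open={R4,R5}
Step 9: cancel R5 -> on_hand[A=23 B=43 C=60] avail[A=23 B=43 C=56] open={R4}
Step 10: cancel R4 -> on_hand[A=23 B=43 C=60] avail[A=23 B=43 C=60] open={}
Step 11: reserve R6 B 5 -> on_hand[A=23 B=43 C=60] avail[A=23 B=38 C=60] open={R6}
Step 12: commit R6 -> on_hand[A=23 B=38 C=60] avail[A=23 B=38 C=60] open={}
Step 13: reserve R7 C 1 -> on_hand[A=23 B=38 C=60] avail[A=23 B=38 C=59] open={R7}
Step 14: commit R7 -> on_hand[A=23 B=38 C=59] avail[A=23 B=38 C=59] open={}
Step 15: reserve R8 B 8 -> on_hand[A=23 B=38 C=59] avail[A=23 B=30 C=59] open={R8}
Step 16: reserve R9 C 5 -> on_hand[A=23 B=38 C=59] avail[A=23 B=30 C=54] open={R8,R9}
Step 17: cancel R8 -> on_hand[A=23 B=38 C=59] avail[A=23 B=38 C=54] open={R9}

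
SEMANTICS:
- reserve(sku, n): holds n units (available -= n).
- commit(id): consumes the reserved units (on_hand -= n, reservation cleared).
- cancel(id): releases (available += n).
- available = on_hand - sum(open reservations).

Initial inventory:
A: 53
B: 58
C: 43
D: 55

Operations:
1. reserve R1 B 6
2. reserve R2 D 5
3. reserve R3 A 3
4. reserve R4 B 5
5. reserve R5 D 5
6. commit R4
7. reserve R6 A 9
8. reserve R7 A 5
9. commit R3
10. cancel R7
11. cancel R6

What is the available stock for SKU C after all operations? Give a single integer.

Answer: 43

Derivation:
Step 1: reserve R1 B 6 -> on_hand[A=53 B=58 C=43 D=55] avail[A=53 B=52 C=43 D=55] open={R1}
Step 2: reserve R2 D 5 -> on_hand[A=53 B=58 C=43 D=55] avail[A=53 B=52 C=43 D=50] open={R1,R2}
Step 3: reserve R3 A 3 -> on_hand[A=53 B=58 C=43 D=55] avail[A=50 B=52 C=43 D=50] open={R1,R2,R3}
Step 4: reserve R4 B 5 -> on_hand[A=53 B=58 C=43 D=55] avail[A=50 B=47 C=43 D=50] open={R1,R2,R3,R4}
Step 5: reserve R5 D 5 -> on_hand[A=53 B=58 C=43 D=55] avail[A=50 B=47 C=43 D=45] open={R1,R2,R3,R4,R5}
Step 6: commit R4 -> on_hand[A=53 B=53 C=43 D=55] avail[A=50 B=47 C=43 D=45] open={R1,R2,R3,R5}
Step 7: reserve R6 A 9 -> on_hand[A=53 B=53 C=43 D=55] avail[A=41 B=47 C=43 D=45] open={R1,R2,R3,R5,R6}
Step 8: reserve R7 A 5 -> on_hand[A=53 B=53 C=43 D=55] avail[A=36 B=47 C=43 D=45] open={R1,R2,R3,R5,R6,R7}
Step 9: commit R3 -> on_hand[A=50 B=53 C=43 D=55] avail[A=36 B=47 C=43 D=45] open={R1,R2,R5,R6,R7}
Step 10: cancel R7 -> on_hand[A=50 B=53 C=43 D=55] avail[A=41 B=47 C=43 D=45] open={R1,R2,R5,R6}
Step 11: cancel R6 -> on_hand[A=50 B=53 C=43 D=55] avail[A=50 B=47 C=43 D=45] open={R1,R2,R5}
Final available[C] = 43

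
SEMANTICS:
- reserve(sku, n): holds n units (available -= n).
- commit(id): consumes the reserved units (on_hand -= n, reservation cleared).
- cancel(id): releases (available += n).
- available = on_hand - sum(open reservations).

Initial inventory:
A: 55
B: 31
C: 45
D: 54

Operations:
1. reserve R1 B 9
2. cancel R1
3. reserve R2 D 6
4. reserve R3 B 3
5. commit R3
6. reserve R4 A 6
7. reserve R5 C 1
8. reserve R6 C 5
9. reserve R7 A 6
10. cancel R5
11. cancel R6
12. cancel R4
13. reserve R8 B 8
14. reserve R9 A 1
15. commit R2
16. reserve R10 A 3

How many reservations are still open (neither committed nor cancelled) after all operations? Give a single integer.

Step 1: reserve R1 B 9 -> on_hand[A=55 B=31 C=45 D=54] avail[A=55 B=22 C=45 D=54] open={R1}
Step 2: cancel R1 -> on_hand[A=55 B=31 C=45 D=54] avail[A=55 B=31 C=45 D=54] open={}
Step 3: reserve R2 D 6 -> on_hand[A=55 B=31 C=45 D=54] avail[A=55 B=31 C=45 D=48] open={R2}
Step 4: reserve R3 B 3 -> on_hand[A=55 B=31 C=45 D=54] avail[A=55 B=28 C=45 D=48] open={R2,R3}
Step 5: commit R3 -> on_hand[A=55 B=28 C=45 D=54] avail[A=55 B=28 C=45 D=48] open={R2}
Step 6: reserve R4 A 6 -> on_hand[A=55 B=28 C=45 D=54] avail[A=49 B=28 C=45 D=48] open={R2,R4}
Step 7: reserve R5 C 1 -> on_hand[A=55 B=28 C=45 D=54] avail[A=49 B=28 C=44 D=48] open={R2,R4,R5}
Step 8: reserve R6 C 5 -> on_hand[A=55 B=28 C=45 D=54] avail[A=49 B=28 C=39 D=48] open={R2,R4,R5,R6}
Step 9: reserve R7 A 6 -> on_hand[A=55 B=28 C=45 D=54] avail[A=43 B=28 C=39 D=48] open={R2,R4,R5,R6,R7}
Step 10: cancel R5 -> on_hand[A=55 B=28 C=45 D=54] avail[A=43 B=28 C=40 D=48] open={R2,R4,R6,R7}
Step 11: cancel R6 -> on_hand[A=55 B=28 C=45 D=54] avail[A=43 B=28 C=45 D=48] open={R2,R4,R7}
Step 12: cancel R4 -> on_hand[A=55 B=28 C=45 D=54] avail[A=49 B=28 C=45 D=48] open={R2,R7}
Step 13: reserve R8 B 8 -> on_hand[A=55 B=28 C=45 D=54] avail[A=49 B=20 C=45 D=48] open={R2,R7,R8}
Step 14: reserve R9 A 1 -> on_hand[A=55 B=28 C=45 D=54] avail[A=48 B=20 C=45 D=48] open={R2,R7,R8,R9}
Step 15: commit R2 -> on_hand[A=55 B=28 C=45 D=48] avail[A=48 B=20 C=45 D=48] open={R7,R8,R9}
Step 16: reserve R10 A 3 -> on_hand[A=55 B=28 C=45 D=48] avail[A=45 B=20 C=45 D=48] open={R10,R7,R8,R9}
Open reservations: ['R10', 'R7', 'R8', 'R9'] -> 4

Answer: 4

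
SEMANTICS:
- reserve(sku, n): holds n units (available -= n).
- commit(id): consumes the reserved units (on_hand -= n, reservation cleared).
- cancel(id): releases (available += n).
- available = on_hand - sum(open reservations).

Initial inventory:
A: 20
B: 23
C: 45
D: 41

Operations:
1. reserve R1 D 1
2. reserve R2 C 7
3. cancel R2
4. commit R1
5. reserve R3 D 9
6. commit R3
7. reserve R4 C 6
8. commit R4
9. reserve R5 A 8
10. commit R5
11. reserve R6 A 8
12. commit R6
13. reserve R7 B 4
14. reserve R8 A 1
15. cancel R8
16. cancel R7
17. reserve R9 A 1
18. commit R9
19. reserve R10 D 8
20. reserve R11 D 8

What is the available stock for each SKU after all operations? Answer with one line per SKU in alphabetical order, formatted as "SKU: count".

Answer: A: 3
B: 23
C: 39
D: 15

Derivation:
Step 1: reserve R1 D 1 -> on_hand[A=20 B=23 C=45 D=41] avail[A=20 B=23 C=45 D=40] open={R1}
Step 2: reserve R2 C 7 -> on_hand[A=20 B=23 C=45 D=41] avail[A=20 B=23 C=38 D=40] open={R1,R2}
Step 3: cancel R2 -> on_hand[A=20 B=23 C=45 D=41] avail[A=20 B=23 C=45 D=40] open={R1}
Step 4: commit R1 -> on_hand[A=20 B=23 C=45 D=40] avail[A=20 B=23 C=45 D=40] open={}
Step 5: reserve R3 D 9 -> on_hand[A=20 B=23 C=45 D=40] avail[A=20 B=23 C=45 D=31] open={R3}
Step 6: commit R3 -> on_hand[A=20 B=23 C=45 D=31] avail[A=20 B=23 C=45 D=31] open={}
Step 7: reserve R4 C 6 -> on_hand[A=20 B=23 C=45 D=31] avail[A=20 B=23 C=39 D=31] open={R4}
Step 8: commit R4 -> on_hand[A=20 B=23 C=39 D=31] avail[A=20 B=23 C=39 D=31] open={}
Step 9: reserve R5 A 8 -> on_hand[A=20 B=23 C=39 D=31] avail[A=12 B=23 C=39 D=31] open={R5}
Step 10: commit R5 -> on_hand[A=12 B=23 C=39 D=31] avail[A=12 B=23 C=39 D=31] open={}
Step 11: reserve R6 A 8 -> on_hand[A=12 B=23 C=39 D=31] avail[A=4 B=23 C=39 D=31] open={R6}
Step 12: commit R6 -> on_hand[A=4 B=23 C=39 D=31] avail[A=4 B=23 C=39 D=31] open={}
Step 13: reserve R7 B 4 -> on_hand[A=4 B=23 C=39 D=31] avail[A=4 B=19 C=39 D=31] open={R7}
Step 14: reserve R8 A 1 -> on_hand[A=4 B=23 C=39 D=31] avail[A=3 B=19 C=39 D=31] open={R7,R8}
Step 15: cancel R8 -> on_hand[A=4 B=23 C=39 D=31] avail[A=4 B=19 C=39 D=31] open={R7}
Step 16: cancel R7 -> on_hand[A=4 B=23 C=39 D=31] avail[A=4 B=23 C=39 D=31] open={}
Step 17: reserve R9 A 1 -> on_hand[A=4 B=23 C=39 D=31] avail[A=3 B=23 C=39 D=31] open={R9}
Step 18: commit R9 -> on_hand[A=3 B=23 C=39 D=31] avail[A=3 B=23 C=39 D=31] open={}
Step 19: reserve R10 D 8 -> on_hand[A=3 B=23 C=39 D=31] avail[A=3 B=23 C=39 D=23] open={R10}
Step 20: reserve R11 D 8 -> on_hand[A=3 B=23 C=39 D=31] avail[A=3 B=23 C=39 D=15] open={R10,R11}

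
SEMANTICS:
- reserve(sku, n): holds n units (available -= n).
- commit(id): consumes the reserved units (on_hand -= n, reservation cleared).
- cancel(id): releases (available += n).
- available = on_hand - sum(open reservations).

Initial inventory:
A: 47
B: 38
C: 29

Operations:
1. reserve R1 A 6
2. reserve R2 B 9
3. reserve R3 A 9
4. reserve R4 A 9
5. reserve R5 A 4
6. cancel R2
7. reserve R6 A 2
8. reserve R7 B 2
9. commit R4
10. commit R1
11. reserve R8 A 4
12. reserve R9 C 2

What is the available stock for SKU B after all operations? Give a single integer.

Answer: 36

Derivation:
Step 1: reserve R1 A 6 -> on_hand[A=47 B=38 C=29] avail[A=41 B=38 C=29] open={R1}
Step 2: reserve R2 B 9 -> on_hand[A=47 B=38 C=29] avail[A=41 B=29 C=29] open={R1,R2}
Step 3: reserve R3 A 9 -> on_hand[A=47 B=38 C=29] avail[A=32 B=29 C=29] open={R1,R2,R3}
Step 4: reserve R4 A 9 -> on_hand[A=47 B=38 C=29] avail[A=23 B=29 C=29] open={R1,R2,R3,R4}
Step 5: reserve R5 A 4 -> on_hand[A=47 B=38 C=29] avail[A=19 B=29 C=29] open={R1,R2,R3,R4,R5}
Step 6: cancel R2 -> on_hand[A=47 B=38 C=29] avail[A=19 B=38 C=29] open={R1,R3,R4,R5}
Step 7: reserve R6 A 2 -> on_hand[A=47 B=38 C=29] avail[A=17 B=38 C=29] open={R1,R3,R4,R5,R6}
Step 8: reserve R7 B 2 -> on_hand[A=47 B=38 C=29] avail[A=17 B=36 C=29] open={R1,R3,R4,R5,R6,R7}
Step 9: commit R4 -> on_hand[A=38 B=38 C=29] avail[A=17 B=36 C=29] open={R1,R3,R5,R6,R7}
Step 10: commit R1 -> on_hand[A=32 B=38 C=29] avail[A=17 B=36 C=29] open={R3,R5,R6,R7}
Step 11: reserve R8 A 4 -> on_hand[A=32 B=38 C=29] avail[A=13 B=36 C=29] open={R3,R5,R6,R7,R8}
Step 12: reserve R9 C 2 -> on_hand[A=32 B=38 C=29] avail[A=13 B=36 C=27] open={R3,R5,R6,R7,R8,R9}
Final available[B] = 36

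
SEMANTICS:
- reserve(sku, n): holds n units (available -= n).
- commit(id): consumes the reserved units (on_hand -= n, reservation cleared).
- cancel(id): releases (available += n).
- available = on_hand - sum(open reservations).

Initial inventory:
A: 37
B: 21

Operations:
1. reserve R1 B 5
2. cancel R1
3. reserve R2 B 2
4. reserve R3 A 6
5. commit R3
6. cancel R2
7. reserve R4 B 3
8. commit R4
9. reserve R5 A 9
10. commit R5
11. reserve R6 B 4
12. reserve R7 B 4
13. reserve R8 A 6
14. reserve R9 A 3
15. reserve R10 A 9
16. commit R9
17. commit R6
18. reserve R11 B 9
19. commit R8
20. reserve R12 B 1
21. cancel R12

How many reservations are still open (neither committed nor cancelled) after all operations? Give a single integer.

Answer: 3

Derivation:
Step 1: reserve R1 B 5 -> on_hand[A=37 B=21] avail[A=37 B=16] open={R1}
Step 2: cancel R1 -> on_hand[A=37 B=21] avail[A=37 B=21] open={}
Step 3: reserve R2 B 2 -> on_hand[A=37 B=21] avail[A=37 B=19] open={R2}
Step 4: reserve R3 A 6 -> on_hand[A=37 B=21] avail[A=31 B=19] open={R2,R3}
Step 5: commit R3 -> on_hand[A=31 B=21] avail[A=31 B=19] open={R2}
Step 6: cancel R2 -> on_hand[A=31 B=21] avail[A=31 B=21] open={}
Step 7: reserve R4 B 3 -> on_hand[A=31 B=21] avail[A=31 B=18] open={R4}
Step 8: commit R4 -> on_hand[A=31 B=18] avail[A=31 B=18] open={}
Step 9: reserve R5 A 9 -> on_hand[A=31 B=18] avail[A=22 B=18] open={R5}
Step 10: commit R5 -> on_hand[A=22 B=18] avail[A=22 B=18] open={}
Step 11: reserve R6 B 4 -> on_hand[A=22 B=18] avail[A=22 B=14] open={R6}
Step 12: reserve R7 B 4 -> on_hand[A=22 B=18] avail[A=22 B=10] open={R6,R7}
Step 13: reserve R8 A 6 -> on_hand[A=22 B=18] avail[A=16 B=10] open={R6,R7,R8}
Step 14: reserve R9 A 3 -> on_hand[A=22 B=18] avail[A=13 B=10] open={R6,R7,R8,R9}
Step 15: reserve R10 A 9 -> on_hand[A=22 B=18] avail[A=4 B=10] open={R10,R6,R7,R8,R9}
Step 16: commit R9 -> on_hand[A=19 B=18] avail[A=4 B=10] open={R10,R6,R7,R8}
Step 17: commit R6 -> on_hand[A=19 B=14] avail[A=4 B=10] open={R10,R7,R8}
Step 18: reserve R11 B 9 -> on_hand[A=19 B=14] avail[A=4 B=1] open={R10,R11,R7,R8}
Step 19: commit R8 -> on_hand[A=13 B=14] avail[A=4 B=1] open={R10,R11,R7}
Step 20: reserve R12 B 1 -> on_hand[A=13 B=14] avail[A=4 B=0] open={R10,R11,R12,R7}
Step 21: cancel R12 -> on_hand[A=13 B=14] avail[A=4 B=1] open={R10,R11,R7}
Open reservations: ['R10', 'R11', 'R7'] -> 3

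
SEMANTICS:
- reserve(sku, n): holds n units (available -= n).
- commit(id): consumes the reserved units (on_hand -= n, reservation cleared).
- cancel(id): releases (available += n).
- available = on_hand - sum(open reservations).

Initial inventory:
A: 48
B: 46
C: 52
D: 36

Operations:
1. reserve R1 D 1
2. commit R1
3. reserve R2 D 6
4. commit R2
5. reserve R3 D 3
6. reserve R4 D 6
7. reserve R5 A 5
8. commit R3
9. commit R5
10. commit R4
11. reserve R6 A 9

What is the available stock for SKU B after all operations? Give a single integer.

Step 1: reserve R1 D 1 -> on_hand[A=48 B=46 C=52 D=36] avail[A=48 B=46 C=52 D=35] open={R1}
Step 2: commit R1 -> on_hand[A=48 B=46 C=52 D=35] avail[A=48 B=46 C=52 D=35] open={}
Step 3: reserve R2 D 6 -> on_hand[A=48 B=46 C=52 D=35] avail[A=48 B=46 C=52 D=29] open={R2}
Step 4: commit R2 -> on_hand[A=48 B=46 C=52 D=29] avail[A=48 B=46 C=52 D=29] open={}
Step 5: reserve R3 D 3 -> on_hand[A=48 B=46 C=52 D=29] avail[A=48 B=46 C=52 D=26] open={R3}
Step 6: reserve R4 D 6 -> on_hand[A=48 B=46 C=52 D=29] avail[A=48 B=46 C=52 D=20] open={R3,R4}
Step 7: reserve R5 A 5 -> on_hand[A=48 B=46 C=52 D=29] avail[A=43 B=46 C=52 D=20] open={R3,R4,R5}
Step 8: commit R3 -> on_hand[A=48 B=46 C=52 D=26] avail[A=43 B=46 C=52 D=20] open={R4,R5}
Step 9: commit R5 -> on_hand[A=43 B=46 C=52 D=26] avail[A=43 B=46 C=52 D=20] open={R4}
Step 10: commit R4 -> on_hand[A=43 B=46 C=52 D=20] avail[A=43 B=46 C=52 D=20] open={}
Step 11: reserve R6 A 9 -> on_hand[A=43 B=46 C=52 D=20] avail[A=34 B=46 C=52 D=20] open={R6}
Final available[B] = 46

Answer: 46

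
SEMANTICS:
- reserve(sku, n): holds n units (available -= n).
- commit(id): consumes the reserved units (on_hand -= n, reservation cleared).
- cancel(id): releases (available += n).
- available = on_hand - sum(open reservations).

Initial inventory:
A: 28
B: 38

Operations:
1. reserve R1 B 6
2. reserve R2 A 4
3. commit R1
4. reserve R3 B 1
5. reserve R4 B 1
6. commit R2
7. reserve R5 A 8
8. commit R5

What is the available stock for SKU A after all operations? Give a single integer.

Answer: 16

Derivation:
Step 1: reserve R1 B 6 -> on_hand[A=28 B=38] avail[A=28 B=32] open={R1}
Step 2: reserve R2 A 4 -> on_hand[A=28 B=38] avail[A=24 B=32] open={R1,R2}
Step 3: commit R1 -> on_hand[A=28 B=32] avail[A=24 B=32] open={R2}
Step 4: reserve R3 B 1 -> on_hand[A=28 B=32] avail[A=24 B=31] open={R2,R3}
Step 5: reserve R4 B 1 -> on_hand[A=28 B=32] avail[A=24 B=30] open={R2,R3,R4}
Step 6: commit R2 -> on_hand[A=24 B=32] avail[A=24 B=30] open={R3,R4}
Step 7: reserve R5 A 8 -> on_hand[A=24 B=32] avail[A=16 B=30] open={R3,R4,R5}
Step 8: commit R5 -> on_hand[A=16 B=32] avail[A=16 B=30] open={R3,R4}
Final available[A] = 16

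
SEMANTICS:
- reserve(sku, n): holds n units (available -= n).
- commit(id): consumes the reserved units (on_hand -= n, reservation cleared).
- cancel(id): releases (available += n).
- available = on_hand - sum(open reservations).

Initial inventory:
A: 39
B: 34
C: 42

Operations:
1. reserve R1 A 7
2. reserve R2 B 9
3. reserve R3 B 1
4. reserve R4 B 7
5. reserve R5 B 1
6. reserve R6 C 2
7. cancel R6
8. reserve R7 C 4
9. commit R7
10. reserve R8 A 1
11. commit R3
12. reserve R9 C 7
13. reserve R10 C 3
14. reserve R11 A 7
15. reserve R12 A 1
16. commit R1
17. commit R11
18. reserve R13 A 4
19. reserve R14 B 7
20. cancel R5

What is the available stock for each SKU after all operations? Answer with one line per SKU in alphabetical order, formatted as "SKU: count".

Step 1: reserve R1 A 7 -> on_hand[A=39 B=34 C=42] avail[A=32 B=34 C=42] open={R1}
Step 2: reserve R2 B 9 -> on_hand[A=39 B=34 C=42] avail[A=32 B=25 C=42] open={R1,R2}
Step 3: reserve R3 B 1 -> on_hand[A=39 B=34 C=42] avail[A=32 B=24 C=42] open={R1,R2,R3}
Step 4: reserve R4 B 7 -> on_hand[A=39 B=34 C=42] avail[A=32 B=17 C=42] open={R1,R2,R3,R4}
Step 5: reserve R5 B 1 -> on_hand[A=39 B=34 C=42] avail[A=32 B=16 C=42] open={R1,R2,R3,R4,R5}
Step 6: reserve R6 C 2 -> on_hand[A=39 B=34 C=42] avail[A=32 B=16 C=40] open={R1,R2,R3,R4,R5,R6}
Step 7: cancel R6 -> on_hand[A=39 B=34 C=42] avail[A=32 B=16 C=42] open={R1,R2,R3,R4,R5}
Step 8: reserve R7 C 4 -> on_hand[A=39 B=34 C=42] avail[A=32 B=16 C=38] open={R1,R2,R3,R4,R5,R7}
Step 9: commit R7 -> on_hand[A=39 B=34 C=38] avail[A=32 B=16 C=38] open={R1,R2,R3,R4,R5}
Step 10: reserve R8 A 1 -> on_hand[A=39 B=34 C=38] avail[A=31 B=16 C=38] open={R1,R2,R3,R4,R5,R8}
Step 11: commit R3 -> on_hand[A=39 B=33 C=38] avail[A=31 B=16 C=38] open={R1,R2,R4,R5,R8}
Step 12: reserve R9 C 7 -> on_hand[A=39 B=33 C=38] avail[A=31 B=16 C=31] open={R1,R2,R4,R5,R8,R9}
Step 13: reserve R10 C 3 -> on_hand[A=39 B=33 C=38] avail[A=31 B=16 C=28] open={R1,R10,R2,R4,R5,R8,R9}
Step 14: reserve R11 A 7 -> on_hand[A=39 B=33 C=38] avail[A=24 B=16 C=28] open={R1,R10,R11,R2,R4,R5,R8,R9}
Step 15: reserve R12 A 1 -> on_hand[A=39 B=33 C=38] avail[A=23 B=16 C=28] open={R1,R10,R11,R12,R2,R4,R5,R8,R9}
Step 16: commit R1 -> on_hand[A=32 B=33 C=38] avail[A=23 B=16 C=28] open={R10,R11,R12,R2,R4,R5,R8,R9}
Step 17: commit R11 -> on_hand[A=25 B=33 C=38] avail[A=23 B=16 C=28] open={R10,R12,R2,R4,R5,R8,R9}
Step 18: reserve R13 A 4 -> on_hand[A=25 B=33 C=38] avail[A=19 B=16 C=28] open={R10,R12,R13,R2,R4,R5,R8,R9}
Step 19: reserve R14 B 7 -> on_hand[A=25 B=33 C=38] avail[A=19 B=9 C=28] open={R10,R12,R13,R14,R2,R4,R5,R8,R9}
Step 20: cancel R5 -> on_hand[A=25 B=33 C=38] avail[A=19 B=10 C=28] open={R10,R12,R13,R14,R2,R4,R8,R9}

Answer: A: 19
B: 10
C: 28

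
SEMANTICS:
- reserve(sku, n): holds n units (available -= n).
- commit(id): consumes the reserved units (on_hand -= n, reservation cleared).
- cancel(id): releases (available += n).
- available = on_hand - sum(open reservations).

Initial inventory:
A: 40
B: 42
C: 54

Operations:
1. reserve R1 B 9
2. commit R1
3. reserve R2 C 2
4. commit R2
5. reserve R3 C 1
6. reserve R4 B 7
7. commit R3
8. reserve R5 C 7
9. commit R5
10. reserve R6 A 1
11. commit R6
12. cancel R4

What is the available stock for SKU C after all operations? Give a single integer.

Step 1: reserve R1 B 9 -> on_hand[A=40 B=42 C=54] avail[A=40 B=33 C=54] open={R1}
Step 2: commit R1 -> on_hand[A=40 B=33 C=54] avail[A=40 B=33 C=54] open={}
Step 3: reserve R2 C 2 -> on_hand[A=40 B=33 C=54] avail[A=40 B=33 C=52] open={R2}
Step 4: commit R2 -> on_hand[A=40 B=33 C=52] avail[A=40 B=33 C=52] open={}
Step 5: reserve R3 C 1 -> on_hand[A=40 B=33 C=52] avail[A=40 B=33 C=51] open={R3}
Step 6: reserve R4 B 7 -> on_hand[A=40 B=33 C=52] avail[A=40 B=26 C=51] open={R3,R4}
Step 7: commit R3 -> on_hand[A=40 B=33 C=51] avail[A=40 B=26 C=51] open={R4}
Step 8: reserve R5 C 7 -> on_hand[A=40 B=33 C=51] avail[A=40 B=26 C=44] open={R4,R5}
Step 9: commit R5 -> on_hand[A=40 B=33 C=44] avail[A=40 B=26 C=44] open={R4}
Step 10: reserve R6 A 1 -> on_hand[A=40 B=33 C=44] avail[A=39 B=26 C=44] open={R4,R6}
Step 11: commit R6 -> on_hand[A=39 B=33 C=44] avail[A=39 B=26 C=44] open={R4}
Step 12: cancel R4 -> on_hand[A=39 B=33 C=44] avail[A=39 B=33 C=44] open={}
Final available[C] = 44

Answer: 44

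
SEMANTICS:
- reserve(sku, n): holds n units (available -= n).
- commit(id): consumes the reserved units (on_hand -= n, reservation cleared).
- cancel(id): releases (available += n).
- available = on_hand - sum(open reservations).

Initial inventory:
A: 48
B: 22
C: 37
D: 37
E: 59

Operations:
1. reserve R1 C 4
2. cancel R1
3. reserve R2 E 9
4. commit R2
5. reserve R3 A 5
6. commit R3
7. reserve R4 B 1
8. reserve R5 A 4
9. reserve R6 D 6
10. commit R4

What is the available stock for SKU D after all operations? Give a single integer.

Step 1: reserve R1 C 4 -> on_hand[A=48 B=22 C=37 D=37 E=59] avail[A=48 B=22 C=33 D=37 E=59] open={R1}
Step 2: cancel R1 -> on_hand[A=48 B=22 C=37 D=37 E=59] avail[A=48 B=22 C=37 D=37 E=59] open={}
Step 3: reserve R2 E 9 -> on_hand[A=48 B=22 C=37 D=37 E=59] avail[A=48 B=22 C=37 D=37 E=50] open={R2}
Step 4: commit R2 -> on_hand[A=48 B=22 C=37 D=37 E=50] avail[A=48 B=22 C=37 D=37 E=50] open={}
Step 5: reserve R3 A 5 -> on_hand[A=48 B=22 C=37 D=37 E=50] avail[A=43 B=22 C=37 D=37 E=50] open={R3}
Step 6: commit R3 -> on_hand[A=43 B=22 C=37 D=37 E=50] avail[A=43 B=22 C=37 D=37 E=50] open={}
Step 7: reserve R4 B 1 -> on_hand[A=43 B=22 C=37 D=37 E=50] avail[A=43 B=21 C=37 D=37 E=50] open={R4}
Step 8: reserve R5 A 4 -> on_hand[A=43 B=22 C=37 D=37 E=50] avail[A=39 B=21 C=37 D=37 E=50] open={R4,R5}
Step 9: reserve R6 D 6 -> on_hand[A=43 B=22 C=37 D=37 E=50] avail[A=39 B=21 C=37 D=31 E=50] open={R4,R5,R6}
Step 10: commit R4 -> on_hand[A=43 B=21 C=37 D=37 E=50] avail[A=39 B=21 C=37 D=31 E=50] open={R5,R6}
Final available[D] = 31

Answer: 31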